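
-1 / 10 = -0.10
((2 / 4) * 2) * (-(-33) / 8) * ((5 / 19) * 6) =495 / 76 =6.51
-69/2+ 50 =31/2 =15.50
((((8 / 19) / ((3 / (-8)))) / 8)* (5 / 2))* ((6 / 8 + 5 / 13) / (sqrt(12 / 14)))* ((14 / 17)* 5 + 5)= -3.92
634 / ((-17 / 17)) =-634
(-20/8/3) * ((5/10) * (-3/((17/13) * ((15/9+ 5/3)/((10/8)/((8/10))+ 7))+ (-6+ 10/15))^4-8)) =72713722563344885/21799024764125184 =3.34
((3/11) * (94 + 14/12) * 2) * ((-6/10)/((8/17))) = -29121/440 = -66.18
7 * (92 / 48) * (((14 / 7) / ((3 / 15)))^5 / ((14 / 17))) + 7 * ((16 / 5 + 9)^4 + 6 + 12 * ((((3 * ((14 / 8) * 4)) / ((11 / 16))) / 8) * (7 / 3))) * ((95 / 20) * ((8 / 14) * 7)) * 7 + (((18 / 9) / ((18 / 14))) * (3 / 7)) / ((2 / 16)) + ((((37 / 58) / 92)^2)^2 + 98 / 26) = 1620066561503552409809957423 / 72456831467271680000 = 22359058.89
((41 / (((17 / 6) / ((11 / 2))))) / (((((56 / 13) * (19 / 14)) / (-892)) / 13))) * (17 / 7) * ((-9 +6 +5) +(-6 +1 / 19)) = 3824288325 / 2527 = 1513370.92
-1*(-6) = 6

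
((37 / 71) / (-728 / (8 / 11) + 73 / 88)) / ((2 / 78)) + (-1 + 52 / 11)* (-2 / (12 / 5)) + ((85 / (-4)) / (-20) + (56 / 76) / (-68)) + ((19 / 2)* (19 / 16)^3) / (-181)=-213588510908203147 / 98764307448913920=-2.16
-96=-96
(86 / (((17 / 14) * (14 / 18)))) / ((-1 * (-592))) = 387 / 2516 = 0.15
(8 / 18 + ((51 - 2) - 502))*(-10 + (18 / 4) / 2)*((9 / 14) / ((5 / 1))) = 126263 / 280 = 450.94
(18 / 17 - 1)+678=11527 / 17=678.06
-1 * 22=-22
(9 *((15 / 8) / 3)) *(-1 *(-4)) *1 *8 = 180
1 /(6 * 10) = 1 /60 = 0.02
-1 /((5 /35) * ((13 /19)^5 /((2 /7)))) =-4952198 /371293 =-13.34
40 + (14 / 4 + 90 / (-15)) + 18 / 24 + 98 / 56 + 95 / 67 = 2775 / 67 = 41.42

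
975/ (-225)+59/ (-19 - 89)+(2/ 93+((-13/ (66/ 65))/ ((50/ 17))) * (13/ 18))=-109147/ 13640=-8.00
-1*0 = 0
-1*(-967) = 967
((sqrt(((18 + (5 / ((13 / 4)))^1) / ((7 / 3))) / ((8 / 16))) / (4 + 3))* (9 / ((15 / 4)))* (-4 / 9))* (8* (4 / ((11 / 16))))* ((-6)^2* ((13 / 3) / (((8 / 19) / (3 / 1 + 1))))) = -622592* sqrt(34671) / 2695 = -43015.79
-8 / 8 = -1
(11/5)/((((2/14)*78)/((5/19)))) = 77/1482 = 0.05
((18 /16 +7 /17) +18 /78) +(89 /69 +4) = 860945 /121992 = 7.06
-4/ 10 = -2/ 5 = -0.40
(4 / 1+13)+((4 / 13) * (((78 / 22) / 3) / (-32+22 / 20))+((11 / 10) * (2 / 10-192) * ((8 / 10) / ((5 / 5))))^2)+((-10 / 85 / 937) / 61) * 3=1470994309848210949 / 51604733296875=28505.03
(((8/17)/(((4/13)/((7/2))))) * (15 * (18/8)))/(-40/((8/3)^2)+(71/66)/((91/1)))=-73783710/2292467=-32.19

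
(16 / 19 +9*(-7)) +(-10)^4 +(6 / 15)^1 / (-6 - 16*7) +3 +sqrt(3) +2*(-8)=sqrt(3) +55628721 / 5605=9926.57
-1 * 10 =-10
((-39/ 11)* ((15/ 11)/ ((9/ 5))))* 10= -3250/ 121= -26.86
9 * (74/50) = 333/25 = 13.32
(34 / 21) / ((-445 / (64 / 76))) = -544 / 177555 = -0.00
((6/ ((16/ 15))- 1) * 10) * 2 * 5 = 925/ 2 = 462.50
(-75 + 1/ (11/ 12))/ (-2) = 813/ 22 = 36.95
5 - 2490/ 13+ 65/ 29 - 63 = -93231/ 377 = -247.30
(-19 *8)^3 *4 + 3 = -14047229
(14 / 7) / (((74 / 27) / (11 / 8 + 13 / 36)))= 375 / 296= 1.27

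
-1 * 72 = -72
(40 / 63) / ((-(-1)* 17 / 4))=160 / 1071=0.15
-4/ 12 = -1/ 3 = -0.33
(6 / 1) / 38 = 3 / 19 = 0.16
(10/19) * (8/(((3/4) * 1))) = 5.61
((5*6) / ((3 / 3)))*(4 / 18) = 20 / 3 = 6.67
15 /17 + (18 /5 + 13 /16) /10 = 18001 /13600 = 1.32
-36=-36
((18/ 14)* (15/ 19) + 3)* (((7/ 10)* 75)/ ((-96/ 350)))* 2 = -233625/ 152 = -1537.01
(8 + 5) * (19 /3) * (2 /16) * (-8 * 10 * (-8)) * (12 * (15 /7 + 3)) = 2845440 /7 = 406491.43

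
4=4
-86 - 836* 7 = -5938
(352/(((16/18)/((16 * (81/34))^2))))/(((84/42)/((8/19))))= 665127936/5491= 121130.57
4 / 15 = 0.27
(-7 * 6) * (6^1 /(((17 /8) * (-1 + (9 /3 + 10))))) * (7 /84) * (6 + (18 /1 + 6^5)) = -109200 /17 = -6423.53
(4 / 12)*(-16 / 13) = -16 / 39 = -0.41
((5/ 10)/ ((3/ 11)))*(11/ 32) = 121/ 192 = 0.63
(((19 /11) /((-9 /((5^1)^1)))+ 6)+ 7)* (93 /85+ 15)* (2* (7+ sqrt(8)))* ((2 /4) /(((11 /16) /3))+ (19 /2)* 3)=48919680* sqrt(2) /2057+ 171218880 /2057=116870.08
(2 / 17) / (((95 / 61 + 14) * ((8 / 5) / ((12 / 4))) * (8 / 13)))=915 / 39712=0.02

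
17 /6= 2.83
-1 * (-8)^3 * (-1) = -512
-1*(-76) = 76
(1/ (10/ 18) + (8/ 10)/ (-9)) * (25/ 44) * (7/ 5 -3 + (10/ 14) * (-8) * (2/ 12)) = -67/ 27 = -2.48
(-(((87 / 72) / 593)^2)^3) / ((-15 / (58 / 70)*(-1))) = -17249876309 / 4362695620185263844497817600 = -0.00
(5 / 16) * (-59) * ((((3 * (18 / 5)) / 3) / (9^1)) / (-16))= 0.46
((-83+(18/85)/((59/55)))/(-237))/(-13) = -83051/3090243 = -0.03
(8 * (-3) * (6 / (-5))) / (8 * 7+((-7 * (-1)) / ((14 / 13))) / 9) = 2592 / 5105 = 0.51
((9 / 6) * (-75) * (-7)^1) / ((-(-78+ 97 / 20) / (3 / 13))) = 6750 / 2717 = 2.48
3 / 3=1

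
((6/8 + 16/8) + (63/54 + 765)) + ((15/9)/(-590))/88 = 768.92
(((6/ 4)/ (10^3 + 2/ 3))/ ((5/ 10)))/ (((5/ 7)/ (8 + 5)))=819/ 15010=0.05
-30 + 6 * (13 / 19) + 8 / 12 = -25.23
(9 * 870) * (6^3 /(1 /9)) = 15221520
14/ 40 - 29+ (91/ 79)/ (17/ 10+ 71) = -32890909/ 1148660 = -28.63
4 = 4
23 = 23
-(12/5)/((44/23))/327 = -23/5995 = -0.00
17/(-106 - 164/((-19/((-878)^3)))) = -323/111001130942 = -0.00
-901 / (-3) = 901 / 3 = 300.33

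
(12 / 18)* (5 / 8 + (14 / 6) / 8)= 11 / 18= 0.61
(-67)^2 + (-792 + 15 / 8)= 29591 / 8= 3698.88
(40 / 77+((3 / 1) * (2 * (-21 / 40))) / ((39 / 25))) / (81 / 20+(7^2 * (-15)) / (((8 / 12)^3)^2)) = 480400 / 2680456779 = 0.00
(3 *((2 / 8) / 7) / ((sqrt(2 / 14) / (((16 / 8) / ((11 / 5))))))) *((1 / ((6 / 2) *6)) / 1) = 5 *sqrt(7) / 924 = 0.01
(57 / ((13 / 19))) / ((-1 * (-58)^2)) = -1083 / 43732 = -0.02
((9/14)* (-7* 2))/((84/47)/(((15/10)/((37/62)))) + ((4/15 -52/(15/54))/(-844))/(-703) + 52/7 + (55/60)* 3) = -816938064180/988432105739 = -0.83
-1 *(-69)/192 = 23/64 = 0.36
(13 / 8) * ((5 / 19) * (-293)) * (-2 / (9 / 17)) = 323765 / 684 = 473.34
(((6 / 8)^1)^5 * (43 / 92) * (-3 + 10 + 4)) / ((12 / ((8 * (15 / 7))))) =574695 / 329728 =1.74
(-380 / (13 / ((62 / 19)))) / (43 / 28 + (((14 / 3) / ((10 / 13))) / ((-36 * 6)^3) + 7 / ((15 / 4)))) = -1312116019200 / 46803331367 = -28.03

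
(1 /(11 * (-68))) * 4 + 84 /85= 919 /935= 0.98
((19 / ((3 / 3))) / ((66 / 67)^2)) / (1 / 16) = 341164 / 1089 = 313.28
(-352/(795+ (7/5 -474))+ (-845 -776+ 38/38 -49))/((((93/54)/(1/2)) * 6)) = -80.81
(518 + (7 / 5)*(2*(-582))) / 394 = -2779 / 985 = -2.82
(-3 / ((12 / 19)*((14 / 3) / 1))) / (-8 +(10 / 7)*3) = 57 / 208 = 0.27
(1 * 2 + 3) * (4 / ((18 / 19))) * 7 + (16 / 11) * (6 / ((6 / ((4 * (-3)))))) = 12902 / 99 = 130.32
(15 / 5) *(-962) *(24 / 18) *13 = -50024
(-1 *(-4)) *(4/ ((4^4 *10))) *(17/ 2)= 17/ 320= 0.05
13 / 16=0.81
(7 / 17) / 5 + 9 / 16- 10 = -12723 / 1360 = -9.36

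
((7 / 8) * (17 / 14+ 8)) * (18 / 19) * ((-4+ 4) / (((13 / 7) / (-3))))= 0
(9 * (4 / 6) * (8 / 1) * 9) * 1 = 432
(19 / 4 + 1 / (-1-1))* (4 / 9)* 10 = 170 / 9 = 18.89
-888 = -888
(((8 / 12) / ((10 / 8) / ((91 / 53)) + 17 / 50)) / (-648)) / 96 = -2275 / 226724832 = -0.00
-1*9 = -9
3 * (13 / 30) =13 / 10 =1.30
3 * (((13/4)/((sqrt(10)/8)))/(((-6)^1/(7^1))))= -91 * sqrt(10)/10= -28.78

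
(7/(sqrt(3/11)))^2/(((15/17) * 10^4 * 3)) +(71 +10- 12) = 69.01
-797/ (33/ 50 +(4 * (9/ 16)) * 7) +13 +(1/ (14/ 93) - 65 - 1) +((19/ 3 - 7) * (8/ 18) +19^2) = 265.78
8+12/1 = 20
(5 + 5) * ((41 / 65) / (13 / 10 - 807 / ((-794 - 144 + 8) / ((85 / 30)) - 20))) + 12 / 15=2.54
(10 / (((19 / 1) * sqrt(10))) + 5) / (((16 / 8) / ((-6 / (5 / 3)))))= -9 - 9 * sqrt(10) / 95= -9.30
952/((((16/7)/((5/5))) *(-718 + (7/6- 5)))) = -2499/4331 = -0.58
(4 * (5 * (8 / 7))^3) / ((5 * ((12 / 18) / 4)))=307200 / 343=895.63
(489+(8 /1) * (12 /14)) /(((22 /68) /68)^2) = 18553689024 /847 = 21905181.85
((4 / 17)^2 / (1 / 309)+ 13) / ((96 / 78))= 113113 / 4624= 24.46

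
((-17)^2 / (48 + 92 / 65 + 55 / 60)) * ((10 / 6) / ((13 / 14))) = 404600 / 39259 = 10.31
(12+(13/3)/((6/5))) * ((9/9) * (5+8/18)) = 13769/162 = 84.99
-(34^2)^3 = -1544804416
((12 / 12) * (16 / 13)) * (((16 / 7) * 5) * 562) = 719360 / 91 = 7905.05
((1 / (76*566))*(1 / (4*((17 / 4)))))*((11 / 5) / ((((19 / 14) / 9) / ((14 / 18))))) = 539 / 34735420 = 0.00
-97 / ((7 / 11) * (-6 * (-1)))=-25.40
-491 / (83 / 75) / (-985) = 7365 / 16351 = 0.45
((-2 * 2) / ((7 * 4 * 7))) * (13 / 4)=-13 / 196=-0.07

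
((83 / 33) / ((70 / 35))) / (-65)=-83 / 4290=-0.02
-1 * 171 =-171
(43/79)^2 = 1849/6241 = 0.30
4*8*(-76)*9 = -21888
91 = 91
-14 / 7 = -2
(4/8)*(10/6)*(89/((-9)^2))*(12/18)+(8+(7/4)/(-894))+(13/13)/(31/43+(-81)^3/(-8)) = 8.61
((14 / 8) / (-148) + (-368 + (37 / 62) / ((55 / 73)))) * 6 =-1111970757 / 504680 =-2203.32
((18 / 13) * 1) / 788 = 9 / 5122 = 0.00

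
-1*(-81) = 81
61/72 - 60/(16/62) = -16679/72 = -231.65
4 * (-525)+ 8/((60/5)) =-6298/3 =-2099.33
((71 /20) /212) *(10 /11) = 71 /4664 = 0.02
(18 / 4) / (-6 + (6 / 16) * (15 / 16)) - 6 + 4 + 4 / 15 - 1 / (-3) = -2647 / 1205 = -2.20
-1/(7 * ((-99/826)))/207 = 118/20493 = 0.01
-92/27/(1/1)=-92/27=-3.41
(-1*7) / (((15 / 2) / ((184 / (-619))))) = 2576 / 9285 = 0.28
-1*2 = -2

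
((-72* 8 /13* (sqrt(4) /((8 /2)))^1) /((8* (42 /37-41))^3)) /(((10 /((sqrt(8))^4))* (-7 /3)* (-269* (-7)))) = -2735262 /2749399045859375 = -0.00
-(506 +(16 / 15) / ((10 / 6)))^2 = -160427556 / 625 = -256684.09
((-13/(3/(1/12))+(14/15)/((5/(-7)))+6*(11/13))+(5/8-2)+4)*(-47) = -6636353/23400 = -283.60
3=3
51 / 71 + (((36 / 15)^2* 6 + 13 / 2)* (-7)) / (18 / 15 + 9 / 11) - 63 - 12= -17077891 / 78810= -216.70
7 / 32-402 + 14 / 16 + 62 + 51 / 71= -768363 / 2272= -338.19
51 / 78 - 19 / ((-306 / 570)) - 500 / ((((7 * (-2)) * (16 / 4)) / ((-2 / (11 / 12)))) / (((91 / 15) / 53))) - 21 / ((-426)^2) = 87853746627 / 2597990252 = 33.82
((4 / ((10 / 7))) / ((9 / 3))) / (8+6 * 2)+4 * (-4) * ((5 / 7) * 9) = -107951 / 1050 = -102.81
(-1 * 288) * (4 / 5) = -1152 / 5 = -230.40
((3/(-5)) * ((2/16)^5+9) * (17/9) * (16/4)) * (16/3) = -5013521/23040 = -217.60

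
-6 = -6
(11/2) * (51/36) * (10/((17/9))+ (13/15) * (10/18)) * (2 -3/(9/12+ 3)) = 29161/540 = 54.00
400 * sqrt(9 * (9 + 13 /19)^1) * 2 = 4800 * sqrt(874) /19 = 7468.67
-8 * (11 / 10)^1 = -44 / 5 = -8.80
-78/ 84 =-0.93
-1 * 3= -3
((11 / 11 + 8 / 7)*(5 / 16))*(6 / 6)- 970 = -108565 / 112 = -969.33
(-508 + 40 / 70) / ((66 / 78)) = -46176 / 77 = -599.69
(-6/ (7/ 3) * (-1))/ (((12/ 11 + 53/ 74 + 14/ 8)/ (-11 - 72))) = -2432232/ 40537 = -60.00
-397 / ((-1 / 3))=1191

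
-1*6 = -6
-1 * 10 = -10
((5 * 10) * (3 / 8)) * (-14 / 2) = -525 / 4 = -131.25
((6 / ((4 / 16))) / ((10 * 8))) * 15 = 9 / 2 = 4.50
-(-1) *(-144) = -144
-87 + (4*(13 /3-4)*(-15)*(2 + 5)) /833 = -10373 /119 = -87.17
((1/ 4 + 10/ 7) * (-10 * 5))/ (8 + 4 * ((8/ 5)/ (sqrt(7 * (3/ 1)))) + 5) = -1145625/ 175402 + 94000 * sqrt(21)/ 613907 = -5.83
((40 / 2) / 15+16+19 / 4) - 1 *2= 241 / 12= 20.08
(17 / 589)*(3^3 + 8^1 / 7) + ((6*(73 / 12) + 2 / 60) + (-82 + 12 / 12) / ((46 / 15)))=31101719 / 2844870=10.93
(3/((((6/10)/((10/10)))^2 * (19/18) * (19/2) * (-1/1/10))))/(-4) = 750/361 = 2.08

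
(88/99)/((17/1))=8/153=0.05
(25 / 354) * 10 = 125 / 177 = 0.71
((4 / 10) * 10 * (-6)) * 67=-1608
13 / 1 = 13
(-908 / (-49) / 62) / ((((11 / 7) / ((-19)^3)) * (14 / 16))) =-24911888 / 16709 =-1490.93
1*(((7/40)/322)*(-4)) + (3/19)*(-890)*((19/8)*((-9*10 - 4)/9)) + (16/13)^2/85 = 13820484887/3964740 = 3485.85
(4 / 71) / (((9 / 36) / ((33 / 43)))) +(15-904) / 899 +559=1532018228 / 2744647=558.18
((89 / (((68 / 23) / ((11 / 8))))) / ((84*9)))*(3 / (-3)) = -22517 / 411264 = -0.05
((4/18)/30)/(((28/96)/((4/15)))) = 32/4725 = 0.01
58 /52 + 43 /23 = 1785 /598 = 2.98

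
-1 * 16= -16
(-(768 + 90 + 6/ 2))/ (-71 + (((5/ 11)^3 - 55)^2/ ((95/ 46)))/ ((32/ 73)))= -28980966399/ 109697820031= -0.26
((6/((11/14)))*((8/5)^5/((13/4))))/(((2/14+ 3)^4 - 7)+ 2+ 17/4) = 105740500992/415513759375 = 0.25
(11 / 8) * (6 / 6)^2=11 / 8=1.38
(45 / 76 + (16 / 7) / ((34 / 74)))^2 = 30.99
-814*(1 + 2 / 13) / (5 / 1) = -2442 / 13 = -187.85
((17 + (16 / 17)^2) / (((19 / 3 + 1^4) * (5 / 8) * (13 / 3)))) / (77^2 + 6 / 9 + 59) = 279126 / 1856202205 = 0.00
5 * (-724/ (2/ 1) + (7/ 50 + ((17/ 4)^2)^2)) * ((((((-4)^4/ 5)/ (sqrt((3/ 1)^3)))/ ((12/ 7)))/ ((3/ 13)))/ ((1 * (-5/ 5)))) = 20736989 * sqrt(3)/ 8100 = 4434.26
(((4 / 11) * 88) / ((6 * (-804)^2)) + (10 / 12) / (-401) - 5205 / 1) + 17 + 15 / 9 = -504136726721 / 97204806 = -5186.34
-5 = -5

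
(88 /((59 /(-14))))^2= 1517824 /3481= 436.03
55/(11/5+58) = 275/301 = 0.91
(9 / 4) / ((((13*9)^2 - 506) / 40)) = 90 / 13183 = 0.01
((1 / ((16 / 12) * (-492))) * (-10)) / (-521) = -5 / 170888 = -0.00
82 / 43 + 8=426 / 43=9.91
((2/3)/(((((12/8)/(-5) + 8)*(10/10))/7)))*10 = 200/33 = 6.06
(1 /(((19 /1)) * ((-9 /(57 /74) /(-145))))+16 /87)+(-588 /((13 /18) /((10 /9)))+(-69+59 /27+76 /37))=-729548191 /753246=-968.54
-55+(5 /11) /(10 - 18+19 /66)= -28025 /509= -55.06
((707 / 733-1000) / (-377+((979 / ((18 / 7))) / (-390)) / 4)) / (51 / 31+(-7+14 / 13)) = -2071700834580 / 3346576445999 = -0.62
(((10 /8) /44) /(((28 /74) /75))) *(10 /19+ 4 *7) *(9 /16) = 33841125 /374528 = 90.36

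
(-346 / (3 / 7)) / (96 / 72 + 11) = -2422 / 37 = -65.46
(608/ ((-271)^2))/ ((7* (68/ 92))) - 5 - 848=-7454761603/ 8739479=-853.00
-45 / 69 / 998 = -15 / 22954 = -0.00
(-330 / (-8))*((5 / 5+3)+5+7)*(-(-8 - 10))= 11880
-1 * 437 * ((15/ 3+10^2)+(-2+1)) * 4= -181792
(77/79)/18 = 77/1422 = 0.05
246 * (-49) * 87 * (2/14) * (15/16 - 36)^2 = -23574805947/128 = -184178171.46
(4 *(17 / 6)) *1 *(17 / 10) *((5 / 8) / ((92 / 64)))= 578 / 69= 8.38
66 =66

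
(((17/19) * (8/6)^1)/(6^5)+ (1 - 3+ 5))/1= 332441/110808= 3.00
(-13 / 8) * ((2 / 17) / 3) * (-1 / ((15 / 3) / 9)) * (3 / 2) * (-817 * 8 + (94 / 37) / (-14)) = -198065907 / 176120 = -1124.61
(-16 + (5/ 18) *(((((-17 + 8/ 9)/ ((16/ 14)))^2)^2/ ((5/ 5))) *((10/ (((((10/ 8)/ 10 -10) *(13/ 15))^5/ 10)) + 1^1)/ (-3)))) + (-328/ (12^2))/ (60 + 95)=-941831204283960508029167062981/ 256984933158292228636631040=-3664.93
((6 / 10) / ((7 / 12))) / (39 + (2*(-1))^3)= 36 / 1085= 0.03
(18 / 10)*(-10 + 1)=-81 / 5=-16.20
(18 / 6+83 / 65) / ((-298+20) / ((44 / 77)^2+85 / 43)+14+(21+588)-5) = 674567 / 78435760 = 0.01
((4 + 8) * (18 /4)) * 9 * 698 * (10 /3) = 1130760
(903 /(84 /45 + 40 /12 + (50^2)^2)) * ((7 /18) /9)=10535 /1687501404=0.00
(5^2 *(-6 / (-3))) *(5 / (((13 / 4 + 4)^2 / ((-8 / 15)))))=-6400 / 2523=-2.54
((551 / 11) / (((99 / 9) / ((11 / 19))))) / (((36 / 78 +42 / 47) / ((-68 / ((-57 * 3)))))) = 301223 / 389367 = 0.77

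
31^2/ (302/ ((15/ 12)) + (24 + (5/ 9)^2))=389205/ 107693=3.61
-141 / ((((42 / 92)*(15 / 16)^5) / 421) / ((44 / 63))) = -41994302783488 / 334884375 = -125399.41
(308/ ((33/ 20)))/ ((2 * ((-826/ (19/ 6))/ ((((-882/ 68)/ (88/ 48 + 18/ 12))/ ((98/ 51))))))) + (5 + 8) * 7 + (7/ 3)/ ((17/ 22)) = 1140341/ 12036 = 94.74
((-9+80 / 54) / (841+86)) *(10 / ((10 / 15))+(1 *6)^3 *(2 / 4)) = -8323 / 8343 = -1.00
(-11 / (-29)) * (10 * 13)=1430 / 29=49.31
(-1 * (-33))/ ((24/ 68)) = 187/ 2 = 93.50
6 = 6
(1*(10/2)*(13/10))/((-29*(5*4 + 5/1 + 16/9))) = -117/13978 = -0.01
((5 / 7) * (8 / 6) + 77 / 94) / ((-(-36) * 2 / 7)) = 3497 / 20304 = 0.17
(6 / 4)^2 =9 / 4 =2.25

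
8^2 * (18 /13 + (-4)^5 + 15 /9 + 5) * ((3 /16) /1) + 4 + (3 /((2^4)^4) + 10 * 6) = -10332143577 /851968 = -12127.38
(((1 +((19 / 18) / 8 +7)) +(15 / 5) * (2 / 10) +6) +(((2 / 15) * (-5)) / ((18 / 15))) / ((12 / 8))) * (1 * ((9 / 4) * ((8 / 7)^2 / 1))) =31021 / 735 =42.21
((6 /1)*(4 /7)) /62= 12 /217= 0.06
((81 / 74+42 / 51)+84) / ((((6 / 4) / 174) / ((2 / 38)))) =6268930 / 11951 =524.55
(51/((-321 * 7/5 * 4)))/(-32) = 85/95872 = 0.00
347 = 347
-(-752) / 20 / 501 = 188 / 2505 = 0.08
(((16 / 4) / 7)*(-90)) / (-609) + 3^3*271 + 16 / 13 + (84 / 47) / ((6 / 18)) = 6358643335 / 868231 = 7323.68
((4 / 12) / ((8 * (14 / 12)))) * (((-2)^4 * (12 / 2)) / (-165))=-8 / 385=-0.02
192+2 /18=1729 /9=192.11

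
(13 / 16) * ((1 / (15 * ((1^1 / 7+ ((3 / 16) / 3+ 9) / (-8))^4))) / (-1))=-523667243008 / 9285081890415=-0.06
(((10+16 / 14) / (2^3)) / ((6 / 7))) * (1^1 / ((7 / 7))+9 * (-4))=-455 / 8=-56.88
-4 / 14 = -2 / 7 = -0.29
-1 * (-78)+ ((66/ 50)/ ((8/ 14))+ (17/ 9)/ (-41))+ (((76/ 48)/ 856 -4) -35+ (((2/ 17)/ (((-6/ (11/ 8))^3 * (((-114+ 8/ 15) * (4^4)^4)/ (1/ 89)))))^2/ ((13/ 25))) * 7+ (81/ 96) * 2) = 2545123928880694458425218755164103335173310732581/ 59253309052019815575808597226120337033894297600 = 42.95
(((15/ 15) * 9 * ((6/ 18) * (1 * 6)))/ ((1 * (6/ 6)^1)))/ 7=18/ 7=2.57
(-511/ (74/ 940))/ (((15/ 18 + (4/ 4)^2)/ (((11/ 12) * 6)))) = -720510/ 37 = -19473.24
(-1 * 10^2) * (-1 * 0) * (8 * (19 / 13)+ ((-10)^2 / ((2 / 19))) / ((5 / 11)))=0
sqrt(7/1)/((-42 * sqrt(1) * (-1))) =sqrt(7)/42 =0.06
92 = 92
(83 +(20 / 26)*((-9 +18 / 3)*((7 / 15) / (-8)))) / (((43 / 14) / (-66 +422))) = 5386458 / 559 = 9635.88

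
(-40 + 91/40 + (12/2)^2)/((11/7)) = -483/440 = -1.10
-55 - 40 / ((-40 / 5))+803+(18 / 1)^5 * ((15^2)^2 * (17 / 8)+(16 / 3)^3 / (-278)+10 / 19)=536852303253285 / 2641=203276146631.31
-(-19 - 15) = 34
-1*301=-301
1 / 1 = 1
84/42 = 2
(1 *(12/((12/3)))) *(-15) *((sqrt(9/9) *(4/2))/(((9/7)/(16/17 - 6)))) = 6020/17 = 354.12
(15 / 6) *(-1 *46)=-115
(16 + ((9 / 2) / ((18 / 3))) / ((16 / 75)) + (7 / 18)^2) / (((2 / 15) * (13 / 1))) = 509765 / 44928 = 11.35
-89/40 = -2.22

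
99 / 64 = 1.55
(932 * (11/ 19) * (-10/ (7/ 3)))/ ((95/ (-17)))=413.81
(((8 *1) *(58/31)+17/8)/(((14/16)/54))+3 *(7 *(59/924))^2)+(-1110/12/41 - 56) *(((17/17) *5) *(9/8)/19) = 254831265515/245450436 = 1038.22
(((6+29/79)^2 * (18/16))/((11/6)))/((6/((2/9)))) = 253009/274604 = 0.92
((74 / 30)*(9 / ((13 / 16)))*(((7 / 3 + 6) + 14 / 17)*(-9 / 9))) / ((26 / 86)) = -11887952 / 14365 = -827.56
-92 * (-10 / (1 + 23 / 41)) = 4715 / 8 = 589.38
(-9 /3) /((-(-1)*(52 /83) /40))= -2490 /13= -191.54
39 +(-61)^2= 3760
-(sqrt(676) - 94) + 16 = 84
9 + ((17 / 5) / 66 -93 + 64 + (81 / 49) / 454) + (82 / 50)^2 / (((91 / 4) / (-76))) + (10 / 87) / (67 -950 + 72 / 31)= -68310019255435502 / 2361216446964375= -28.93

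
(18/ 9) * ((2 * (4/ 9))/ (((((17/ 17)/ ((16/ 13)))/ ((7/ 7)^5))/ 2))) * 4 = 17.50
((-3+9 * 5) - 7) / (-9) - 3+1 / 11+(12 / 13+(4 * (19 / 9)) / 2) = -709 / 429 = -1.65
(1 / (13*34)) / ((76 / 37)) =37 / 33592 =0.00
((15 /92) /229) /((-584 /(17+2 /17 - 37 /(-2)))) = -0.00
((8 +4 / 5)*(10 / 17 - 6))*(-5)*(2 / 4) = 2024 / 17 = 119.06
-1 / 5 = -0.20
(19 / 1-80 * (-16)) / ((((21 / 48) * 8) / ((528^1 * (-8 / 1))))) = -10973952 / 7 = -1567707.43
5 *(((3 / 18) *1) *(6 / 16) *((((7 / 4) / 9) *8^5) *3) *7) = 125440 / 3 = 41813.33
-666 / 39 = -222 / 13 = -17.08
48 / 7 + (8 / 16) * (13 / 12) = 1243 / 168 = 7.40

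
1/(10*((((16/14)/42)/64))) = 1176/5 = 235.20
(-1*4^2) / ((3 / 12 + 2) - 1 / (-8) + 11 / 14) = -896 / 177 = -5.06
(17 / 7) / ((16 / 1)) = 17 / 112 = 0.15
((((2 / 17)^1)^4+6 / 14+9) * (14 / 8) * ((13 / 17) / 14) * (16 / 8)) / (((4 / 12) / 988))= 53101893234 / 9938999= 5342.78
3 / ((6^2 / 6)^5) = 1 / 2592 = 0.00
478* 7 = 3346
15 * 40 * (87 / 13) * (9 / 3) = 156600 / 13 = 12046.15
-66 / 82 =-33 / 41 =-0.80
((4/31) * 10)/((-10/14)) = -56/31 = -1.81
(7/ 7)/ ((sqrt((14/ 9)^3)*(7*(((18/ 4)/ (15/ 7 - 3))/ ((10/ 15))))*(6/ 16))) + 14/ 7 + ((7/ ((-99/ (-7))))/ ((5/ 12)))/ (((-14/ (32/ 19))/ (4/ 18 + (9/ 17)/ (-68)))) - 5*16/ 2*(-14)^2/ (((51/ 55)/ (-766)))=6476456.85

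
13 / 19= 0.68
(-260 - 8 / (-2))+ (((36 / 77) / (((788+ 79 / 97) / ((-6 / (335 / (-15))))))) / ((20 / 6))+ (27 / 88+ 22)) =-1229976460701 / 5263211800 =-233.69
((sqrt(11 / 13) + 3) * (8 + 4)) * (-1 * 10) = -360 - 120 * sqrt(143) / 13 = -470.38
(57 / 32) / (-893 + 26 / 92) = -1311 / 657040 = -0.00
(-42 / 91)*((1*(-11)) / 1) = 66 / 13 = 5.08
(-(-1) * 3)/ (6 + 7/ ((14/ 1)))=6/ 13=0.46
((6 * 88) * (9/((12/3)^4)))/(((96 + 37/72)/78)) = 104247/6949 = 15.00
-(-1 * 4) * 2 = 8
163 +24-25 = 162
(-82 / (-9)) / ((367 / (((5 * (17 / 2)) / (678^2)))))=3485 / 1518336252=0.00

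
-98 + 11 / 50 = -4889 / 50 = -97.78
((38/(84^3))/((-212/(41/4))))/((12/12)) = -0.00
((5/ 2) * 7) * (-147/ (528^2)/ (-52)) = 1715/ 9664512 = 0.00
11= 11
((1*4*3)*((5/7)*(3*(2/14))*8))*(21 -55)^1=-48960/49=-999.18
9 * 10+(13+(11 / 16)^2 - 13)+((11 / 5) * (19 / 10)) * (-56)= -919087 / 6400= -143.61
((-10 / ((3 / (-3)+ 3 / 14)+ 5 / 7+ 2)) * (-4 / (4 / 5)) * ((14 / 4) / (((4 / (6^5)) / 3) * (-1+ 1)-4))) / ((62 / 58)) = -35525 / 1674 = -21.22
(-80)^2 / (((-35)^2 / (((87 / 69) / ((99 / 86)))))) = 638464 / 111573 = 5.72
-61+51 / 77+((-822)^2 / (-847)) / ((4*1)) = -220027 / 847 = -259.77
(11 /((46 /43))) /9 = 473 /414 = 1.14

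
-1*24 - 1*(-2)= -22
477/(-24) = -159/8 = -19.88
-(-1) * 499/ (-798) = -499/ 798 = -0.63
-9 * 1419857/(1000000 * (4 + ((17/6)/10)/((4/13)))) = -38336139/14762500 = -2.60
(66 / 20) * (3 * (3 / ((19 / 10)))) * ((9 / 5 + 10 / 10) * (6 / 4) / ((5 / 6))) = 37422 / 475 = 78.78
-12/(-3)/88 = 1/22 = 0.05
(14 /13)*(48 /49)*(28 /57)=128 /247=0.52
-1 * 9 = -9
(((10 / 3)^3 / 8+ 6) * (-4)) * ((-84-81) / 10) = 6314 / 9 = 701.56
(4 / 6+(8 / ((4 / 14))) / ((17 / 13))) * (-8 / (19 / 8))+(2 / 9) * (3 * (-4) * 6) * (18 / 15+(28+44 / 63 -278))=396322816 / 101745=3895.26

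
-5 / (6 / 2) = -5 / 3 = -1.67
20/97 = 0.21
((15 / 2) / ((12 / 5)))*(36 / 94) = 225 / 188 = 1.20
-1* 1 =-1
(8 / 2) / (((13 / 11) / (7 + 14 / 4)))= 35.54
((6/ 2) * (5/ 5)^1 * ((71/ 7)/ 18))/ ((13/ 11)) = 1.43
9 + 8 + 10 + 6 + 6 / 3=35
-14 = -14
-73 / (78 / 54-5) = 657 / 32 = 20.53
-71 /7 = -10.14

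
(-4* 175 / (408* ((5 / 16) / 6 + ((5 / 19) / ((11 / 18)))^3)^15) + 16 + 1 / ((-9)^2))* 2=-26128421580478926683799006853250581776861226220096148174394863650840066327507645236134137062051378336351007504699170018164661509295351286 / 486505948155704382849939442525340790053101349564721300689712246161395515032168531979584598196677512547911799038419189453125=-53706273642756.42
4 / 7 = 0.57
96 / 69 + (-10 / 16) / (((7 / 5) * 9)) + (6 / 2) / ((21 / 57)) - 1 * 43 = -33.52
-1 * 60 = -60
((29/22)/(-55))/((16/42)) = -609/9680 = -0.06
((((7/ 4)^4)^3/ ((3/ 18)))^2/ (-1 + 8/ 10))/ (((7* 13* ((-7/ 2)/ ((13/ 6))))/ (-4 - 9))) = -762415104473682669555/ 70368744177664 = -10834570.28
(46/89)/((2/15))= 345/89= 3.88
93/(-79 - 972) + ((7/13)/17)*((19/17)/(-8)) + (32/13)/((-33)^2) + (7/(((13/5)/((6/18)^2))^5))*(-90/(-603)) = -39152188680667950605/431896841002625200488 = -0.09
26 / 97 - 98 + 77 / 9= -89.18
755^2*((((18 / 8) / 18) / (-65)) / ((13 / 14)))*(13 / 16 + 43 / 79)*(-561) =767801444025 / 854464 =898576.70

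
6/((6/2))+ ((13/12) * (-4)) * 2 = -20/3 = -6.67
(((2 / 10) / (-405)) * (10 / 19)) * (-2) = 4 / 7695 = 0.00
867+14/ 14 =868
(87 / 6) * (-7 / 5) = -203 / 10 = -20.30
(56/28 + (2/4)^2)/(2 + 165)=9/668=0.01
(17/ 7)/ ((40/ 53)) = 901/ 280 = 3.22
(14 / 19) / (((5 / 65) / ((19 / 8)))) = 91 / 4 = 22.75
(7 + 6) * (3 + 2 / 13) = 41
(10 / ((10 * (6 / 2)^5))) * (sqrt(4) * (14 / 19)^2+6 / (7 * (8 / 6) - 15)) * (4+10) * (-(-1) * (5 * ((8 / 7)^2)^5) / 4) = 445602856960 / 60178970936637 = 0.01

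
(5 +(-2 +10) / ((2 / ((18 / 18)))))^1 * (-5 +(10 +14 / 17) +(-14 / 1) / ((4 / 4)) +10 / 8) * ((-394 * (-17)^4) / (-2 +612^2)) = 4102762779 / 749084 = 5477.04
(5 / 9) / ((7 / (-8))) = -40 / 63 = -0.63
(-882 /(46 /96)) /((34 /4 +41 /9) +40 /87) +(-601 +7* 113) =8730958 /162265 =53.81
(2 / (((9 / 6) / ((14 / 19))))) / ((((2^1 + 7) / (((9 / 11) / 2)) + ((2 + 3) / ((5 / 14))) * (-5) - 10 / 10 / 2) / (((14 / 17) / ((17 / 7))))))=-10976 / 1597881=-0.01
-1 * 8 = -8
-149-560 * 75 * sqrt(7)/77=-1592.14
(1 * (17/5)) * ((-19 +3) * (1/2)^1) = -136/5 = -27.20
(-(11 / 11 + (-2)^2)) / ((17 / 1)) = -5 / 17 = -0.29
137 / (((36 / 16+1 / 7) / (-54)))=-207144 / 67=-3091.70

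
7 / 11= 0.64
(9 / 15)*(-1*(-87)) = 261 / 5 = 52.20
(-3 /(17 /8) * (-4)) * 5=28.24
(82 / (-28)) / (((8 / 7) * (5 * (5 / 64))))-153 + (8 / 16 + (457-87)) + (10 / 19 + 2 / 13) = 2613509 / 12350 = 211.62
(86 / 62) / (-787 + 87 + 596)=-43 / 3224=-0.01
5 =5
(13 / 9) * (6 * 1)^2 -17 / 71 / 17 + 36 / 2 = 4969 / 71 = 69.99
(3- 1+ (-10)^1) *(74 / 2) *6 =-1776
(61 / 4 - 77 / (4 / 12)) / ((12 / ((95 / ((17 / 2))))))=-200.94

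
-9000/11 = -818.18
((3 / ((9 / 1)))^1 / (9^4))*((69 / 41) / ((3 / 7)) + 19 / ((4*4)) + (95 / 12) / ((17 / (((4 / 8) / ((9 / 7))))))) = 0.00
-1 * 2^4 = -16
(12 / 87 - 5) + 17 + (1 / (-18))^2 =12.14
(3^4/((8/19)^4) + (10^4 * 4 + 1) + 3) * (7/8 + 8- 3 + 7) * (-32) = -17964475655/1024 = -17543433.26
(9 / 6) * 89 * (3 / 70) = 801 / 140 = 5.72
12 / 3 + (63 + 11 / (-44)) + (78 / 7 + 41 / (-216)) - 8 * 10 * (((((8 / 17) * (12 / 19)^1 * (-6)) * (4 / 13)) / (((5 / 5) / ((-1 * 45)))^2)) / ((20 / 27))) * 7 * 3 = 15999843497513 / 6348888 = 2520101.71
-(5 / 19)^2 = -25 / 361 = -0.07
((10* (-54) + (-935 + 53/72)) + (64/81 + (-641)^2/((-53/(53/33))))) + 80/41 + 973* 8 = -6138.46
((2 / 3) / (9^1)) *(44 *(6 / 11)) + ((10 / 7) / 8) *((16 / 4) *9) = 517 / 63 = 8.21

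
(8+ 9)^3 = 4913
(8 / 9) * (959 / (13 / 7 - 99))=-8.78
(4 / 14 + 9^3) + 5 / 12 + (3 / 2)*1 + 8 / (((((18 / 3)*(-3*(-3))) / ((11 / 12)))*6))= 4975255 / 6804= 731.23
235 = 235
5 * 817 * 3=12255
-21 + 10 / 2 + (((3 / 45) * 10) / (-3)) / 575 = -82802 / 5175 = -16.00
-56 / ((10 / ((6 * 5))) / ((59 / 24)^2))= -24367 / 24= -1015.29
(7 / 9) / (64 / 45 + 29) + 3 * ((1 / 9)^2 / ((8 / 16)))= 3683 / 36963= 0.10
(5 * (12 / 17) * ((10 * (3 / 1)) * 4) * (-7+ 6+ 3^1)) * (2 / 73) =28800 / 1241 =23.21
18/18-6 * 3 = -17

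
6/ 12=1/ 2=0.50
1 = 1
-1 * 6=-6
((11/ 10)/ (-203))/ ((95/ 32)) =-176/ 96425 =-0.00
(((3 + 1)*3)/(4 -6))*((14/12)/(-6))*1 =7/6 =1.17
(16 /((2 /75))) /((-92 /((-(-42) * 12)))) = -75600 /23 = -3286.96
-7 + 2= -5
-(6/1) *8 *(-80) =3840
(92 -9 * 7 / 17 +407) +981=25097 / 17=1476.29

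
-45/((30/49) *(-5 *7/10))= 21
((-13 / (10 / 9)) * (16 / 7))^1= -936 / 35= -26.74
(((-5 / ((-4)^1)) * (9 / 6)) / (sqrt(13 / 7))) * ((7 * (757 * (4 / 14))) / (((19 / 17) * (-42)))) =-64345 * sqrt(91) / 13832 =-44.38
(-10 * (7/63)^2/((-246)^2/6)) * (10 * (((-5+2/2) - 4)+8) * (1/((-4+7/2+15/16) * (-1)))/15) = 0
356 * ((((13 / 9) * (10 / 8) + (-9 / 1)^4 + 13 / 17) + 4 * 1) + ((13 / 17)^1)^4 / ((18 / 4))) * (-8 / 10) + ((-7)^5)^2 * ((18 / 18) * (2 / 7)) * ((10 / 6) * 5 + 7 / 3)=3228528623556508 / 3758445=859006483.68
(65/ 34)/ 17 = 65/ 578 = 0.11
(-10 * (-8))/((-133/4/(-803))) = 256960/133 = 1932.03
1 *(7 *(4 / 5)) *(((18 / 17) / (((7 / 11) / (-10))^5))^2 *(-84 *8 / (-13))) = 6454061238316032000000000 / 21658357357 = 297994032138825.79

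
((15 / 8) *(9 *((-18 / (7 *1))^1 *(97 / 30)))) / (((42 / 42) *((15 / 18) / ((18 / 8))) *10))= -212139 / 5600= -37.88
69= 69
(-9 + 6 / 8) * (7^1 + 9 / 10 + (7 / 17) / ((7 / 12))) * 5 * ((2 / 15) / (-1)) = 16093 / 340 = 47.33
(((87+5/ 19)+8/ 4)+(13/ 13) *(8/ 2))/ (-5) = -1772/ 95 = -18.65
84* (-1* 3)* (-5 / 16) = 78.75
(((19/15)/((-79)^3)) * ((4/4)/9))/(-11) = 19/732162915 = 0.00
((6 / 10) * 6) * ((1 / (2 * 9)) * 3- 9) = -159 / 5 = -31.80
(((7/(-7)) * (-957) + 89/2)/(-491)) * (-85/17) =10015/982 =10.20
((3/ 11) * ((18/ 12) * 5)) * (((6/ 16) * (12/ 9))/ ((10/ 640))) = 720/ 11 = 65.45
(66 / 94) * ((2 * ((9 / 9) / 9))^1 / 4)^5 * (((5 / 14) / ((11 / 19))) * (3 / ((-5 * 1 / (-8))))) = 19 / 17268552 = 0.00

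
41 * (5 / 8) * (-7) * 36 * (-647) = 8356005 / 2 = 4178002.50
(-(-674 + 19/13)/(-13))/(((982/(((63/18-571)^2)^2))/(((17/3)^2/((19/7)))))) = -29352142506209280625/454061088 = -64643598145.56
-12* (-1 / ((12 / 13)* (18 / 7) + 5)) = 1092 / 671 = 1.63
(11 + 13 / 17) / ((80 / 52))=130 / 17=7.65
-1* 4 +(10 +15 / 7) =57 / 7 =8.14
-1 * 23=-23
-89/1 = -89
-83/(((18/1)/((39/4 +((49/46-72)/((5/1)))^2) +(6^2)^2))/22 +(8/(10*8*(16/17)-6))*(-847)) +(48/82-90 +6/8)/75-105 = -5453146584905176377/51770346781273100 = -105.33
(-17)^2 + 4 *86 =633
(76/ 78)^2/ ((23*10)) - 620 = -108446578/ 174915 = -620.00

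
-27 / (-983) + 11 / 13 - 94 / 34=-410825 / 217243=-1.89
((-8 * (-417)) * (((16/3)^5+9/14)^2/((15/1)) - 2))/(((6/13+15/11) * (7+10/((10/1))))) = 4284848062269697637/15103553220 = 283698014.62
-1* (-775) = 775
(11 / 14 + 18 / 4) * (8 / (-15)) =-296 / 105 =-2.82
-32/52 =-8/13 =-0.62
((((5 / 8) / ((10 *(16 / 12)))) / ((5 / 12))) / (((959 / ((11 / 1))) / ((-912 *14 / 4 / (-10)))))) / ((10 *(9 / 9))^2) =0.00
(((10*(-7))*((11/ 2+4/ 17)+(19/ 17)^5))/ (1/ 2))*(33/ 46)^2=-809516595195/ 1502208706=-538.88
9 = 9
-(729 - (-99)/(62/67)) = -51831/62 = -835.98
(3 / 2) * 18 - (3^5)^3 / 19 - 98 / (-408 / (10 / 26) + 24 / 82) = -1559698933733 / 2065338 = -755178.54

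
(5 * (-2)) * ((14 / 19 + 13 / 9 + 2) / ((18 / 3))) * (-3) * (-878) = -3138850 / 171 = -18355.85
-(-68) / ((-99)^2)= 68 / 9801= 0.01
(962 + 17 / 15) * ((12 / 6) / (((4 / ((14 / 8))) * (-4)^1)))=-101129 / 480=-210.69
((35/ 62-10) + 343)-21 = 19379/ 62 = 312.56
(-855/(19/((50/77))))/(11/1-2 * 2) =-2250/539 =-4.17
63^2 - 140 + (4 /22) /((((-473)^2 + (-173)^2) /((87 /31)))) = 165599230268 /43248689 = 3829.00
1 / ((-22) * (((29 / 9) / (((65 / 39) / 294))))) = -5 / 62524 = -0.00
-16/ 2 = -8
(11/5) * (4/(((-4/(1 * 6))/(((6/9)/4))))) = -2.20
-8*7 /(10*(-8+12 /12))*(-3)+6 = 18 /5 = 3.60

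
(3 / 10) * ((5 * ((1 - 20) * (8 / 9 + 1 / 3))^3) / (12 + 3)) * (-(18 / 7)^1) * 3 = 9129329 / 945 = 9660.67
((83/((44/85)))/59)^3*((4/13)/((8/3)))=1053446074125/454870123136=2.32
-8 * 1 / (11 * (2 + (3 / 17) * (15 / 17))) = -2312 / 6853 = -0.34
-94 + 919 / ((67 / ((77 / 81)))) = -439375 / 5427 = -80.96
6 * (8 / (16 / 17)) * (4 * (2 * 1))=408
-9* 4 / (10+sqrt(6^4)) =-0.78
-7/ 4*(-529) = 3703/ 4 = 925.75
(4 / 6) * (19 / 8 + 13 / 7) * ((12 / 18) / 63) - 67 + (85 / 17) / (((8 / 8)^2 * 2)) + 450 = 510056 / 1323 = 385.53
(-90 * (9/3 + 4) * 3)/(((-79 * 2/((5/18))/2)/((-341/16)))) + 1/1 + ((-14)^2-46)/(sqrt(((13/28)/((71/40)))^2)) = 7112227/16432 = 432.83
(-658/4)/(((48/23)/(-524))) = 41303.21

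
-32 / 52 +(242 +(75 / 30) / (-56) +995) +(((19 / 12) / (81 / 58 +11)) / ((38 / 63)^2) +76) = 26109970781 / 19890416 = 1312.69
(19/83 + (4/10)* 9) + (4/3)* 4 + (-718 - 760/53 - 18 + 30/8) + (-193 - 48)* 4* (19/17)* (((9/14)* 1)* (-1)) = -1407290459/31408860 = -44.81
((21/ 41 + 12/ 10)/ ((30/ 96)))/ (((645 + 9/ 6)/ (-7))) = -26208/ 441775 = -0.06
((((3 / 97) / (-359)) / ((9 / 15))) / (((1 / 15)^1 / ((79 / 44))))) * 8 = -11850 / 383053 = -0.03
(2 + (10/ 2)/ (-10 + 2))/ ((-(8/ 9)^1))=-99/ 64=-1.55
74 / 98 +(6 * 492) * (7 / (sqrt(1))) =1012573 / 49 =20664.76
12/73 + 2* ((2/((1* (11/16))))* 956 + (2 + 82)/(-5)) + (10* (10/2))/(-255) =1132053566/204765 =5528.55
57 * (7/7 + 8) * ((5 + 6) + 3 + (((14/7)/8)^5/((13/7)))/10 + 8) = 1502395911/133120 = 11286.03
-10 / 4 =-5 / 2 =-2.50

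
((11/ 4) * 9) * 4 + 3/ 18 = 595/ 6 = 99.17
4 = 4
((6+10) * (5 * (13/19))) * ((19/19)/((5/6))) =1248/19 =65.68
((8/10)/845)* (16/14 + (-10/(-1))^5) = 2800032/29575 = 94.68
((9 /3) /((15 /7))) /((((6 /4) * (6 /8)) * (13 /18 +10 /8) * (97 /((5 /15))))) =224 /103305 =0.00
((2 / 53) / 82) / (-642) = -1 / 1395066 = -0.00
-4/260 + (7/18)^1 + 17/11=24697/12870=1.92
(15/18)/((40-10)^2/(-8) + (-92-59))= -5/1581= -0.00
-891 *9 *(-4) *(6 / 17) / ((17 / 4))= 769824 / 289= 2663.75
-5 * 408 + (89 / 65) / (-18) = -2386889 / 1170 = -2040.08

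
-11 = -11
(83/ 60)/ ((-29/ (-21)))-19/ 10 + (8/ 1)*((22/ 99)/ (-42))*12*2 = -69943/ 36540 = -1.91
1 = 1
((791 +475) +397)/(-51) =-1663/51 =-32.61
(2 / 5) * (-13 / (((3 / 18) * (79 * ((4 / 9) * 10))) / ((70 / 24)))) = -819 / 3160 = -0.26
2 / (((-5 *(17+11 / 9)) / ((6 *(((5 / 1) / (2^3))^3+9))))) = -127791 / 104960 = -1.22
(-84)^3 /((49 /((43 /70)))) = -37152 /5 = -7430.40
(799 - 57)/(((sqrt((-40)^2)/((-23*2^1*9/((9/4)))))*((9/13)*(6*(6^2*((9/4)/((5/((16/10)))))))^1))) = -554645/17496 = -31.70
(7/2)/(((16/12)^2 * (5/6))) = 189/80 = 2.36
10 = 10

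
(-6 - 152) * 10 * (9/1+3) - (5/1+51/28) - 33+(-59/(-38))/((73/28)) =-737853937/38836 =-18999.23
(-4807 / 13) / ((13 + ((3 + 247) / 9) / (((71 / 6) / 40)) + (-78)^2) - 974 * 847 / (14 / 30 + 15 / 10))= 60409569 / 67519509473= 0.00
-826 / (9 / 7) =-5782 / 9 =-642.44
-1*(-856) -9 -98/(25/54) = 15883/25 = 635.32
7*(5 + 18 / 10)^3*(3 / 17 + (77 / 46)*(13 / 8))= 6375.44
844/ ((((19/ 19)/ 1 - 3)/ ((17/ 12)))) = -3587/ 6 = -597.83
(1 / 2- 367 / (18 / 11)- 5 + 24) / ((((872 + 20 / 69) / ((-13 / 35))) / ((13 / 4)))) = 0.28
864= 864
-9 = -9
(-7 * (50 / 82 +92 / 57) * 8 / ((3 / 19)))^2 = 84699625024 / 136161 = 622054.96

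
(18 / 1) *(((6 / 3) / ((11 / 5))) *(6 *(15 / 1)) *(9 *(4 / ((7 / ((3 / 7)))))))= 1749600 / 539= 3246.01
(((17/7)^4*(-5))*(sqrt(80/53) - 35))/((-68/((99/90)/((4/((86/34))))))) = -683485/10976 + 136697*sqrt(265)/1018024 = -60.08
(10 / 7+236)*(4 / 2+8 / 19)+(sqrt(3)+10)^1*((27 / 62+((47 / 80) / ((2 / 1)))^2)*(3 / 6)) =414079*sqrt(3) / 1587200+12189533947 / 21109760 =577.89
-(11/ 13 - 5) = 54/ 13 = 4.15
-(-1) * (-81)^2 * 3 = 19683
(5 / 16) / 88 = 5 / 1408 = 0.00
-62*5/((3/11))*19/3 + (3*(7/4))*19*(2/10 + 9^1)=-565307/90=-6281.19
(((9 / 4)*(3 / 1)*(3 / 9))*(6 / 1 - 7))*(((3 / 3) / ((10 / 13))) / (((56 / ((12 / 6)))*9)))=-13 / 1120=-0.01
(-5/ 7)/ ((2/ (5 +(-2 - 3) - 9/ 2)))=45/ 28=1.61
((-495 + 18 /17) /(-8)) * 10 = 41985 /68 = 617.43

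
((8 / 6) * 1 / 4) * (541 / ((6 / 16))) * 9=4328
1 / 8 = 0.12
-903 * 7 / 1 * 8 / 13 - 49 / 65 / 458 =-115800769 / 29770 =-3889.85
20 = 20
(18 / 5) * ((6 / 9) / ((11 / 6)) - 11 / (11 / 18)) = -3492 / 55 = -63.49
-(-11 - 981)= 992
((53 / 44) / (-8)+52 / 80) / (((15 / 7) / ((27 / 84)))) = 2637 / 35200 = 0.07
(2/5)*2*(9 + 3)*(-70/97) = -6.93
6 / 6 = 1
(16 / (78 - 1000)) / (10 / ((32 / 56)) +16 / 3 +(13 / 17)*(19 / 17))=-13872 / 18935575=-0.00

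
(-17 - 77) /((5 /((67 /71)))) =-6298 /355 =-17.74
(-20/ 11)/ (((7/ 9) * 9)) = -20/ 77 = -0.26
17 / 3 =5.67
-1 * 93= -93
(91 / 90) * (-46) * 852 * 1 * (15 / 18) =-297206 / 9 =-33022.89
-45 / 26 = -1.73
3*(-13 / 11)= -39 / 11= -3.55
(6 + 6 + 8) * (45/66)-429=-4569/11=-415.36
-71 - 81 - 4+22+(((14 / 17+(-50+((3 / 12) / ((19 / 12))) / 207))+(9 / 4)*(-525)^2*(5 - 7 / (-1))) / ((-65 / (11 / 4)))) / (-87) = 878431006823 / 252065970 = 3484.93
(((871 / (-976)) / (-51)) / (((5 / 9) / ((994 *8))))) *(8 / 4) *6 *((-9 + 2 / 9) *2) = -273584584 / 5185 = -52764.63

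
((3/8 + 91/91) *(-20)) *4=-110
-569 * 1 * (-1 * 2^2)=2276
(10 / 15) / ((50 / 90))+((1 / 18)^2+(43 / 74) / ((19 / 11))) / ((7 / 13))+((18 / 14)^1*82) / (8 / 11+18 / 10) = 48254727851 / 1108110780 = 43.55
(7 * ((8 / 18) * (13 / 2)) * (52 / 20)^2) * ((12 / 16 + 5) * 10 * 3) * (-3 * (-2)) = 707434 / 5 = 141486.80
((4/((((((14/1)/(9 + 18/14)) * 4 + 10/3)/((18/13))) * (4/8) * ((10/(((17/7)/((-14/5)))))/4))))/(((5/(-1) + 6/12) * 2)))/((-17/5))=-0.01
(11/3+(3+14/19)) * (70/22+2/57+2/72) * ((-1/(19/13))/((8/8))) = -16.44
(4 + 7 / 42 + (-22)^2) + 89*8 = 1200.17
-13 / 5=-2.60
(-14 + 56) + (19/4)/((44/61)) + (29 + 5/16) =6855/88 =77.90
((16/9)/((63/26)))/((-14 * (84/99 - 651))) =2288/28384965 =0.00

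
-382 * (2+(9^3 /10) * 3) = -421537 /5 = -84307.40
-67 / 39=-1.72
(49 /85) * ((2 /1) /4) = 49 /170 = 0.29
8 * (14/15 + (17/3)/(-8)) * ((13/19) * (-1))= -117/95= -1.23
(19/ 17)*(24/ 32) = 57/ 68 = 0.84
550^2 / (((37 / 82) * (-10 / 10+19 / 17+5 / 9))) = 3795165000 / 3811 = 995844.92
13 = 13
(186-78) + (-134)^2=18064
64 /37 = 1.73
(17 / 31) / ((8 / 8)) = 17 / 31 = 0.55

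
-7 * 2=-14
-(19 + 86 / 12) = -157 / 6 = -26.17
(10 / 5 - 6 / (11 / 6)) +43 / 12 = 305 / 132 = 2.31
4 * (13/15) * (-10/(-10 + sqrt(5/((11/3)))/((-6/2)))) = 2288/659 - 104 * sqrt(165)/9885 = 3.34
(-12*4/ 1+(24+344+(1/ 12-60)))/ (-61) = -3121/ 732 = -4.26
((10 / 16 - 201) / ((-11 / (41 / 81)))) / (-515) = -0.02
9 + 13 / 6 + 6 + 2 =115 / 6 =19.17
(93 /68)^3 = 804357 /314432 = 2.56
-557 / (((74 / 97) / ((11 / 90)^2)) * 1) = -6537509 / 599400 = -10.91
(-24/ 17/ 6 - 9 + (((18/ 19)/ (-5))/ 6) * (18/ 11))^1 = -164983/ 17765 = -9.29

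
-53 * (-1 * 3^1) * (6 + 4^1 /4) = 1113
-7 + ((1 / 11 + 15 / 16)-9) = -2635 / 176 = -14.97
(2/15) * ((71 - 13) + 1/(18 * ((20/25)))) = 7.74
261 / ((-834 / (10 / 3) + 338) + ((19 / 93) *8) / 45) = 218457 / 73519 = 2.97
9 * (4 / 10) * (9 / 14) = 81 / 35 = 2.31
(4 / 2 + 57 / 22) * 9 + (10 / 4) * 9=702 / 11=63.82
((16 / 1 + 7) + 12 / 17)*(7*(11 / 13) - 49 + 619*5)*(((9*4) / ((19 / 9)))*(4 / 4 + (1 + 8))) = 3984957000 / 323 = 12337328.17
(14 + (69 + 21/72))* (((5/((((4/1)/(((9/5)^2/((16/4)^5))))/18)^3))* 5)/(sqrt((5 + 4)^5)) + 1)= 10732052717931677/128849018880000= 83.29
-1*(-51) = 51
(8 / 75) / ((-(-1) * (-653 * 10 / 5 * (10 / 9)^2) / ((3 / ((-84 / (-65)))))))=-351 / 2285500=-0.00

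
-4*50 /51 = -200 /51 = -3.92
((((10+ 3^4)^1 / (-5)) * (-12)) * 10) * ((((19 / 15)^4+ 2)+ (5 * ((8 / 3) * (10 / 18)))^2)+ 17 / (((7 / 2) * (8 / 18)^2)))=27873396317 / 151875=183528.54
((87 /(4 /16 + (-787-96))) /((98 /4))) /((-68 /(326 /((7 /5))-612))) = -153932 /6863087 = -0.02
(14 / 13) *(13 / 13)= 14 / 13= 1.08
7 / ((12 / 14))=49 / 6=8.17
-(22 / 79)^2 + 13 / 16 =73389 / 99856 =0.73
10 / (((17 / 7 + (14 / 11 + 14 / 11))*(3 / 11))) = 8470 / 1149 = 7.37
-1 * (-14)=14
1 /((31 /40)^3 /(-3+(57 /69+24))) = 32128000 /685193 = 46.89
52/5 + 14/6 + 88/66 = 14.07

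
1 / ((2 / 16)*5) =1.60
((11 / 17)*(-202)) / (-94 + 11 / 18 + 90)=39996 / 1037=38.57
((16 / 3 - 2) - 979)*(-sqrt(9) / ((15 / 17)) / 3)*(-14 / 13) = -1190.81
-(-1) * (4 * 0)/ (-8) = 0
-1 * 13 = -13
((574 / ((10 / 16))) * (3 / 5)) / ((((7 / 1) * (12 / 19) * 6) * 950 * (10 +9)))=41 / 35625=0.00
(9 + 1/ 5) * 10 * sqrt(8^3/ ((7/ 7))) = 1472 * sqrt(2) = 2081.72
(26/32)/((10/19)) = 247/160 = 1.54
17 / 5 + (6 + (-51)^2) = 13052 / 5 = 2610.40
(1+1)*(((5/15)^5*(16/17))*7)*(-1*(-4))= 896/4131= 0.22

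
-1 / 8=-0.12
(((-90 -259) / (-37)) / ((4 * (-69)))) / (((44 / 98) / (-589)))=10072489 / 224664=44.83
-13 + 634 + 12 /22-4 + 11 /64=434873 /704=617.72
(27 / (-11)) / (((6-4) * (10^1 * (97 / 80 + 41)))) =-108 / 37147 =-0.00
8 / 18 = 4 / 9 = 0.44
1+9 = 10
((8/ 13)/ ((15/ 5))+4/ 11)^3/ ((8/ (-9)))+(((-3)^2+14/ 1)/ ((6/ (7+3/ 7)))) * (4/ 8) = 861626957/ 61408347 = 14.03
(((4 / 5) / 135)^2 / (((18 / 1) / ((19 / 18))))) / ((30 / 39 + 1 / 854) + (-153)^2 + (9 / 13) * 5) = 0.00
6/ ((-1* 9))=-2/ 3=-0.67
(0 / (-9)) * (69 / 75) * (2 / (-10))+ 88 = 88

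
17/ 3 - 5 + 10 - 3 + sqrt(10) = sqrt(10) + 23/ 3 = 10.83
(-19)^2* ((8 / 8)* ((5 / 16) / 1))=112.81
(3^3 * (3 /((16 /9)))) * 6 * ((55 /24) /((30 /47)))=125631 /128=981.49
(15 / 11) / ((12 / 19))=95 / 44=2.16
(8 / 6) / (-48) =-1 / 36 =-0.03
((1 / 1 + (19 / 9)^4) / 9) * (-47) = -6433454 / 59049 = -108.95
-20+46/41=-774/41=-18.88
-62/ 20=-31/ 10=-3.10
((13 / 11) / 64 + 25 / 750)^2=299209 / 111513600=0.00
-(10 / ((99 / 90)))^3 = -1000000 / 1331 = -751.31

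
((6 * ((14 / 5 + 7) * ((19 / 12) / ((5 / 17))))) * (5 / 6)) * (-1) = -15827 / 60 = -263.78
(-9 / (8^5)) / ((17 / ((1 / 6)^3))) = -1 / 13369344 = -0.00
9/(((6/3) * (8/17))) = 153/16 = 9.56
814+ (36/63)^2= 39902/49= 814.33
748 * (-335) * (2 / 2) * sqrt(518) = -250580 * sqrt(518) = -5703103.91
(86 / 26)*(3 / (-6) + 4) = 301 / 26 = 11.58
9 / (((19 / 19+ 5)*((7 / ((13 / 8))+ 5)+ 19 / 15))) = 585 / 4124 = 0.14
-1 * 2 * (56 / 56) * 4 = -8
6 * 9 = 54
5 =5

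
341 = 341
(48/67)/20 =0.04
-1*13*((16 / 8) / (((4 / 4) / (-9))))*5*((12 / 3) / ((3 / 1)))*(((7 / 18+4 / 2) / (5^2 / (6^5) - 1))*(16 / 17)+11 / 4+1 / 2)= 204401730 / 131767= 1551.24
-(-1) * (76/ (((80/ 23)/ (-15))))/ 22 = -1311/ 88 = -14.90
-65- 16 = -81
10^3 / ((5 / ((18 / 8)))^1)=450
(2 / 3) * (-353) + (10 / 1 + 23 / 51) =-224.88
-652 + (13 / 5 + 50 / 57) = -184829 / 285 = -648.52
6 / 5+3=4.20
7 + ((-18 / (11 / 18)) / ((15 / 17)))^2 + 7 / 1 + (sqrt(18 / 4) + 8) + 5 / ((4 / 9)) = 3 * sqrt(2) / 2 + 13885909 / 12100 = 1149.72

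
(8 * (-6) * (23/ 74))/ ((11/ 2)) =-1104/ 407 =-2.71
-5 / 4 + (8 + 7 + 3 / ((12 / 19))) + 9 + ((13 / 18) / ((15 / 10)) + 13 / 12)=29.06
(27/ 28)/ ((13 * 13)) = 27/ 4732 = 0.01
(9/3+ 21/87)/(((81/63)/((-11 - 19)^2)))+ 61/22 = 2271.74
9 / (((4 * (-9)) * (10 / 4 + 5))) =-0.03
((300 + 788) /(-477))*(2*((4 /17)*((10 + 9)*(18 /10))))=-9728 /265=-36.71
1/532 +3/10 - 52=-137517/2660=-51.70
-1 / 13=-0.08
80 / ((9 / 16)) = 1280 / 9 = 142.22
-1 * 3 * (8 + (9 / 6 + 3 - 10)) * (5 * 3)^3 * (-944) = 23895000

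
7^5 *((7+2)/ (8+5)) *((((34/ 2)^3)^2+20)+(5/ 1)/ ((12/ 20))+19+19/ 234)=94929335064487/ 338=280856020900.85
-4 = -4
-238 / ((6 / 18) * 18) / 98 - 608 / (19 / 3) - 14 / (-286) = -578713 / 6006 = -96.36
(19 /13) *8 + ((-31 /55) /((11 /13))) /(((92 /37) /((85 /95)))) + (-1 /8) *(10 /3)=227583611 /20622030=11.04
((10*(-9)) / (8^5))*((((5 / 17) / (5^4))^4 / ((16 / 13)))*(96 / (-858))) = 9 / 734984800000000000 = 0.00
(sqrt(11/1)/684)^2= 11/467856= 0.00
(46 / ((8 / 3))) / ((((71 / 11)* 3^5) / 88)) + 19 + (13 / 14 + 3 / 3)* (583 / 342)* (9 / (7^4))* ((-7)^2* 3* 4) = 1019959168 / 37479267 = 27.21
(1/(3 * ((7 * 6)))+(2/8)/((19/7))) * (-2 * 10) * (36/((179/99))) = -948420/23807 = -39.84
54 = 54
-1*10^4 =-10000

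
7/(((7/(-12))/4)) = -48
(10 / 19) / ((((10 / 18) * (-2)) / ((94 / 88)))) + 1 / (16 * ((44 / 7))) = -6635 / 13376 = -0.50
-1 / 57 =-0.02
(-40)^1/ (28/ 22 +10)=-110/ 31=-3.55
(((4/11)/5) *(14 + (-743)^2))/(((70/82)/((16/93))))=482871104/59675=8091.68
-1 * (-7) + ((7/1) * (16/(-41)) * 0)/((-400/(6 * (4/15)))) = 7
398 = 398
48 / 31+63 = 2001 / 31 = 64.55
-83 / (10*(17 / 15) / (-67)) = 16683 / 34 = 490.68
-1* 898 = -898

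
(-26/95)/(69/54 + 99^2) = -468/16761895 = -0.00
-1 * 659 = -659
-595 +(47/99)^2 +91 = -4937495/9801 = -503.77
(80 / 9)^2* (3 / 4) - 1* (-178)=6406 / 27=237.26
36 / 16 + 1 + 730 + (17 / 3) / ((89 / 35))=785491 / 1068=735.48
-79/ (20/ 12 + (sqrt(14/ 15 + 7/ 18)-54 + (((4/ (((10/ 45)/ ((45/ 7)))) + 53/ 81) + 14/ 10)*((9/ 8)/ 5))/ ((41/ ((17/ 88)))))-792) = 0.09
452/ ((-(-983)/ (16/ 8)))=904/ 983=0.92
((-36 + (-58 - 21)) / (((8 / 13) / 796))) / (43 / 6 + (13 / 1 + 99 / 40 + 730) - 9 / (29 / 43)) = -517658700 / 2572753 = -201.21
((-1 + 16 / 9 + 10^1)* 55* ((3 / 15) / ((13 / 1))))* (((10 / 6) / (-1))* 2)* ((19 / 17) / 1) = -202730 / 5967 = -33.98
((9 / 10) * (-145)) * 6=-783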